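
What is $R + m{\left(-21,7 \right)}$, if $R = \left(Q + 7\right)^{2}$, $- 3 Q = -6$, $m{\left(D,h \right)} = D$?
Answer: $60$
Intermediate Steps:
$Q = 2$ ($Q = \left(- \frac{1}{3}\right) \left(-6\right) = 2$)
$R = 81$ ($R = \left(2 + 7\right)^{2} = 9^{2} = 81$)
$R + m{\left(-21,7 \right)} = 81 - 21 = 60$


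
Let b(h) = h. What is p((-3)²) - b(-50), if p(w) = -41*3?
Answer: -73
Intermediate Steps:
p(w) = -123
p((-3)²) - b(-50) = -123 - 1*(-50) = -123 + 50 = -73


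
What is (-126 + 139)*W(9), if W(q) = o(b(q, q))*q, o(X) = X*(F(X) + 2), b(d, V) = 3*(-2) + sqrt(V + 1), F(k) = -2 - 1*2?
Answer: 1404 - 234*sqrt(10) ≈ 664.03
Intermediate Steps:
F(k) = -4 (F(k) = -2 - 2 = -4)
b(d, V) = -6 + sqrt(1 + V)
o(X) = -2*X (o(X) = X*(-4 + 2) = X*(-2) = -2*X)
W(q) = q*(12 - 2*sqrt(1 + q)) (W(q) = (-2*(-6 + sqrt(1 + q)))*q = (12 - 2*sqrt(1 + q))*q = q*(12 - 2*sqrt(1 + q)))
(-126 + 139)*W(9) = (-126 + 139)*(2*9*(6 - sqrt(1 + 9))) = 13*(2*9*(6 - sqrt(10))) = 13*(108 - 18*sqrt(10)) = 1404 - 234*sqrt(10)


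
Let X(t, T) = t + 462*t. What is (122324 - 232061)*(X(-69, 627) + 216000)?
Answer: -20197424061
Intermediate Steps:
X(t, T) = 463*t
(122324 - 232061)*(X(-69, 627) + 216000) = (122324 - 232061)*(463*(-69) + 216000) = -109737*(-31947 + 216000) = -109737*184053 = -20197424061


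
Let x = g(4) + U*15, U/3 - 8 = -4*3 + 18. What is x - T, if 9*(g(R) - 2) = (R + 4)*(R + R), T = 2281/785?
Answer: 4494791/7065 ≈ 636.21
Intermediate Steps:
U = 42 (U = 24 + 3*(-4*3 + 18) = 24 + 3*(-12 + 18) = 24 + 3*6 = 24 + 18 = 42)
T = 2281/785 (T = 2281*(1/785) = 2281/785 ≈ 2.9057)
g(R) = 2 + 2*R*(4 + R)/9 (g(R) = 2 + ((R + 4)*(R + R))/9 = 2 + ((4 + R)*(2*R))/9 = 2 + (2*R*(4 + R))/9 = 2 + 2*R*(4 + R)/9)
x = 5752/9 (x = (2 + (2/9)*4² + (8/9)*4) + 42*15 = (2 + (2/9)*16 + 32/9) + 630 = (2 + 32/9 + 32/9) + 630 = 82/9 + 630 = 5752/9 ≈ 639.11)
x - T = 5752/9 - 1*2281/785 = 5752/9 - 2281/785 = 4494791/7065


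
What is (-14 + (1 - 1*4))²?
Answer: 289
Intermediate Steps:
(-14 + (1 - 1*4))² = (-14 + (1 - 4))² = (-14 - 3)² = (-17)² = 289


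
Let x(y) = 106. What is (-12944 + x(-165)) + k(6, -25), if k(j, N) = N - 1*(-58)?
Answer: -12805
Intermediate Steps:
k(j, N) = 58 + N (k(j, N) = N + 58 = 58 + N)
(-12944 + x(-165)) + k(6, -25) = (-12944 + 106) + (58 - 25) = -12838 + 33 = -12805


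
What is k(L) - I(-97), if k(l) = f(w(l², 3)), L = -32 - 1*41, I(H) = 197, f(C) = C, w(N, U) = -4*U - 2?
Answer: -211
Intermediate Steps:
w(N, U) = -2 - 4*U
L = -73 (L = -32 - 41 = -73)
k(l) = -14 (k(l) = -2 - 4*3 = -2 - 12 = -14)
k(L) - I(-97) = -14 - 1*197 = -14 - 197 = -211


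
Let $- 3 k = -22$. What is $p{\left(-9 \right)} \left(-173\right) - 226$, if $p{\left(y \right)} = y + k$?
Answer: $\frac{187}{3} \approx 62.333$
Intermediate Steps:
$k = \frac{22}{3}$ ($k = \left(- \frac{1}{3}\right) \left(-22\right) = \frac{22}{3} \approx 7.3333$)
$p{\left(y \right)} = \frac{22}{3} + y$ ($p{\left(y \right)} = y + \frac{22}{3} = \frac{22}{3} + y$)
$p{\left(-9 \right)} \left(-173\right) - 226 = \left(\frac{22}{3} - 9\right) \left(-173\right) - 226 = \left(- \frac{5}{3}\right) \left(-173\right) - 226 = \frac{865}{3} - 226 = \frac{187}{3}$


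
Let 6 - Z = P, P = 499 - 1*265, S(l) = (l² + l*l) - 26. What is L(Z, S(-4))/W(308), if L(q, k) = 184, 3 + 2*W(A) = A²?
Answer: 368/94861 ≈ 0.0038794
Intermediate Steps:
S(l) = -26 + 2*l² (S(l) = (l² + l²) - 26 = 2*l² - 26 = -26 + 2*l²)
P = 234 (P = 499 - 265 = 234)
Z = -228 (Z = 6 - 1*234 = 6 - 234 = -228)
W(A) = -3/2 + A²/2
L(Z, S(-4))/W(308) = 184/(-3/2 + (½)*308²) = 184/(-3/2 + (½)*94864) = 184/(-3/2 + 47432) = 184/(94861/2) = 184*(2/94861) = 368/94861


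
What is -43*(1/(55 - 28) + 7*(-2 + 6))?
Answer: -32551/27 ≈ -1205.6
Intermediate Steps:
-43*(1/(55 - 28) + 7*(-2 + 6)) = -43*(1/27 + 7*4) = -43*(1/27 + 28) = -43*757/27 = -32551/27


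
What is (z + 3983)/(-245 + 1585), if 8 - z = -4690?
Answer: 8681/1340 ≈ 6.4784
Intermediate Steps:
z = 4698 (z = 8 - 1*(-4690) = 8 + 4690 = 4698)
(z + 3983)/(-245 + 1585) = (4698 + 3983)/(-245 + 1585) = 8681/1340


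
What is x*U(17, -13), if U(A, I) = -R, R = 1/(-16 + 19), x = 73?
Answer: -73/3 ≈ -24.333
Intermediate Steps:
R = ⅓ (R = 1/3 = ⅓ ≈ 0.33333)
U(A, I) = -⅓ (U(A, I) = -1*⅓ = -⅓)
x*U(17, -13) = 73*(-⅓) = -73/3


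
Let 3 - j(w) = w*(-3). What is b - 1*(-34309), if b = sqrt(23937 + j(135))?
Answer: 34309 + 3*sqrt(2705) ≈ 34465.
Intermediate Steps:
j(w) = 3 + 3*w (j(w) = 3 - w*(-3) = 3 - (-3)*w = 3 + 3*w)
b = 3*sqrt(2705) (b = sqrt(23937 + (3 + 3*135)) = sqrt(23937 + (3 + 405)) = sqrt(23937 + 408) = sqrt(24345) = 3*sqrt(2705) ≈ 156.03)
b - 1*(-34309) = 3*sqrt(2705) - 1*(-34309) = 3*sqrt(2705) + 34309 = 34309 + 3*sqrt(2705)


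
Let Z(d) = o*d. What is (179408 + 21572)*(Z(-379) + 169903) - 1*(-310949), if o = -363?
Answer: 61797641349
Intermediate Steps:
Z(d) = -363*d
(179408 + 21572)*(Z(-379) + 169903) - 1*(-310949) = (179408 + 21572)*(-363*(-379) + 169903) - 1*(-310949) = 200980*(137577 + 169903) + 310949 = 200980*307480 + 310949 = 61797330400 + 310949 = 61797641349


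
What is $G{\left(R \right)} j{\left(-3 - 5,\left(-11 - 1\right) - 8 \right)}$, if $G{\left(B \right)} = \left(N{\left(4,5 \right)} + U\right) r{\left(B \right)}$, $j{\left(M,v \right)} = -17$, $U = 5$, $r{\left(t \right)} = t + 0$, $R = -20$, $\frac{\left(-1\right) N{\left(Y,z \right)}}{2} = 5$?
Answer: $-1700$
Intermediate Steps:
$N{\left(Y,z \right)} = -10$ ($N{\left(Y,z \right)} = \left(-2\right) 5 = -10$)
$r{\left(t \right)} = t$
$G{\left(B \right)} = - 5 B$ ($G{\left(B \right)} = \left(-10 + 5\right) B = - 5 B$)
$G{\left(R \right)} j{\left(-3 - 5,\left(-11 - 1\right) - 8 \right)} = \left(-5\right) \left(-20\right) \left(-17\right) = 100 \left(-17\right) = -1700$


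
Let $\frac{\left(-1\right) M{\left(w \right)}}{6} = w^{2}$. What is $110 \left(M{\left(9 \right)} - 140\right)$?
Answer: $-68860$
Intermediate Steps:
$M{\left(w \right)} = - 6 w^{2}$
$110 \left(M{\left(9 \right)} - 140\right) = 110 \left(- 6 \cdot 9^{2} - 140\right) = 110 \left(\left(-6\right) 81 - 140\right) = 110 \left(-486 - 140\right) = 110 \left(-626\right) = -68860$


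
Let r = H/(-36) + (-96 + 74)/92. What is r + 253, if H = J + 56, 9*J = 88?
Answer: 934979/3726 ≈ 250.93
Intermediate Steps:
J = 88/9 (J = (⅑)*88 = 88/9 ≈ 9.7778)
H = 592/9 (H = 88/9 + 56 = 592/9 ≈ 65.778)
r = -7699/3726 (r = (592/9)/(-36) + (-96 + 74)/92 = (592/9)*(-1/36) - 22*1/92 = -148/81 - 11/46 = -7699/3726 ≈ -2.0663)
r + 253 = -7699/3726 + 253 = 934979/3726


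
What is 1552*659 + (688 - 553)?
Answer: 1022903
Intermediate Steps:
1552*659 + (688 - 553) = 1022768 + 135 = 1022903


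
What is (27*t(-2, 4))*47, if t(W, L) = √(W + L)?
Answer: 1269*√2 ≈ 1794.6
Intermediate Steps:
t(W, L) = √(L + W)
(27*t(-2, 4))*47 = (27*√(4 - 2))*47 = (27*√2)*47 = 1269*√2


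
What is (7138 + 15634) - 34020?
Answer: -11248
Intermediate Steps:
(7138 + 15634) - 34020 = 22772 - 34020 = -11248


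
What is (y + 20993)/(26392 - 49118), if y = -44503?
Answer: 11755/11363 ≈ 1.0345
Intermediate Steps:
(y + 20993)/(26392 - 49118) = (-44503 + 20993)/(26392 - 49118) = -23510/(-22726) = -23510*(-1/22726) = 11755/11363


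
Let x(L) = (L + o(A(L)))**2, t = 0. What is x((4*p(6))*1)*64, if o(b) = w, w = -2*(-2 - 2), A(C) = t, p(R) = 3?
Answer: 25600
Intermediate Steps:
A(C) = 0
w = 8 (w = -2*(-4) = 8)
o(b) = 8
x(L) = (8 + L)**2 (x(L) = (L + 8)**2 = (8 + L)**2)
x((4*p(6))*1)*64 = (8 + (4*3)*1)**2*64 = (8 + 12*1)**2*64 = (8 + 12)**2*64 = 20**2*64 = 400*64 = 25600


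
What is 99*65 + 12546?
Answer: 18981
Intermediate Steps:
99*65 + 12546 = 6435 + 12546 = 18981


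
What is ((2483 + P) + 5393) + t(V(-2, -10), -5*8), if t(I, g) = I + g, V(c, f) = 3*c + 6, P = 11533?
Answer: 19369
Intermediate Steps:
V(c, f) = 6 + 3*c
((2483 + P) + 5393) + t(V(-2, -10), -5*8) = ((2483 + 11533) + 5393) + ((6 + 3*(-2)) - 5*8) = (14016 + 5393) + ((6 - 6) - 40) = 19409 + (0 - 40) = 19409 - 40 = 19369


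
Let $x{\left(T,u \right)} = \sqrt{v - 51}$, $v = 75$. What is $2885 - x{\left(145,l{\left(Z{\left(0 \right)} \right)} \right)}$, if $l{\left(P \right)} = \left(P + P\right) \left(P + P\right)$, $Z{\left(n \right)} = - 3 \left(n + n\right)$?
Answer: $2885 - 2 \sqrt{6} \approx 2880.1$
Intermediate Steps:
$Z{\left(n \right)} = - 6 n$ ($Z{\left(n \right)} = - 3 \cdot 2 n = - 6 n$)
$l{\left(P \right)} = 4 P^{2}$ ($l{\left(P \right)} = 2 P 2 P = 4 P^{2}$)
$x{\left(T,u \right)} = 2 \sqrt{6}$ ($x{\left(T,u \right)} = \sqrt{75 - 51} = \sqrt{24} = 2 \sqrt{6}$)
$2885 - x{\left(145,l{\left(Z{\left(0 \right)} \right)} \right)} = 2885 - 2 \sqrt{6}$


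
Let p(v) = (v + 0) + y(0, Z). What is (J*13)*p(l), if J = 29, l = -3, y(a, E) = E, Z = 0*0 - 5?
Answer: -3016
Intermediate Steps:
Z = -5 (Z = 0 - 5 = -5)
p(v) = -5 + v (p(v) = (v + 0) - 5 = v - 5 = -5 + v)
(J*13)*p(l) = (29*13)*(-5 - 3) = 377*(-8) = -3016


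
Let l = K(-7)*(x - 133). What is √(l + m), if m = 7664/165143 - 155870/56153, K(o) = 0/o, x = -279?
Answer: I*√234711064491520529022/9273274879 ≈ 1.6521*I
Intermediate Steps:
K(o) = 0
l = 0 (l = 0*(-279 - 133) = 0*(-412) = 0)
m = -25310482818/9273274879 (m = 7664*(1/165143) - 155870*1/56153 = 7664/165143 - 155870/56153 = -25310482818/9273274879 ≈ -2.7294)
√(l + m) = √(0 - 25310482818/9273274879) = √(-25310482818/9273274879) = I*√234711064491520529022/9273274879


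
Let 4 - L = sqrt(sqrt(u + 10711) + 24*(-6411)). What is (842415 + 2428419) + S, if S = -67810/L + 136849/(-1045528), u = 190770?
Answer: 3419748393503/1045528 - 67810/(4 - I*sqrt(153864 - sqrt(201481))) ≈ 3.2708e+6 - 173.11*I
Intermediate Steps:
L = 4 - sqrt(-153864 + sqrt(201481)) (L = 4 - sqrt(sqrt(190770 + 10711) + 24*(-6411)) = 4 - sqrt(sqrt(201481) - 153864) = 4 - sqrt(-153864 + sqrt(201481)) ≈ 4.0 - 391.68*I)
S = -136849/1045528 - 67810/(4 - sqrt(-153864 + sqrt(201481))) (S = -67810/(4 - sqrt(-153864 + sqrt(201481))) + 136849/(-1045528) = -67810/(4 - sqrt(-153864 + sqrt(201481))) + 136849*(-1/1045528) = -67810/(4 - sqrt(-153864 + sqrt(201481))) - 136849/1045528 = -136849/1045528 - 67810/(4 - sqrt(-153864 + sqrt(201481))) ≈ -1.8987 - 173.11*I)
(842415 + 2428419) + S = (842415 + 2428419) + (-136849/1045528 - 67810/(4 - I*sqrt(153864 - sqrt(201481)))) = 3270834 + (-136849/1045528 - 67810/(4 - I*sqrt(153864 - sqrt(201481)))) = 3419748393503/1045528 - 67810/(4 - I*sqrt(153864 - sqrt(201481)))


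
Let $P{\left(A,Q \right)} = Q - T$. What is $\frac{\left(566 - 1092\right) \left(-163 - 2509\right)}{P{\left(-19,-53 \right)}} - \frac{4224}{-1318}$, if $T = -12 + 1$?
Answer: $- \frac{463058672}{13839} \approx -33460.0$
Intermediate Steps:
$T = -11$
$P{\left(A,Q \right)} = 11 + Q$ ($P{\left(A,Q \right)} = Q - -11 = Q + 11 = 11 + Q$)
$\frac{\left(566 - 1092\right) \left(-163 - 2509\right)}{P{\left(-19,-53 \right)}} - \frac{4224}{-1318} = \frac{\left(566 - 1092\right) \left(-163 - 2509\right)}{11 - 53} - \frac{4224}{-1318} = \frac{\left(-526\right) \left(-2672\right)}{-42} - - \frac{2112}{659} = 1405472 \left(- \frac{1}{42}\right) + \frac{2112}{659} = - \frac{702736}{21} + \frac{2112}{659} = - \frac{463058672}{13839}$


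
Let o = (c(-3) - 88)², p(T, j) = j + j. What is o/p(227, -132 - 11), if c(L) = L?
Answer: -637/22 ≈ -28.955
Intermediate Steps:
p(T, j) = 2*j
o = 8281 (o = (-3 - 88)² = (-91)² = 8281)
o/p(227, -132 - 11) = 8281/((2*(-132 - 11))) = 8281/((2*(-143))) = 8281/(-286) = 8281*(-1/286) = -637/22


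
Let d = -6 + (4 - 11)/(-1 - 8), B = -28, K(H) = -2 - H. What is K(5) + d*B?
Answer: 1253/9 ≈ 139.22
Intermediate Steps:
d = -47/9 (d = -6 - 7/(-9) = -6 - 7*(-⅑) = -6 + 7/9 = -47/9 ≈ -5.2222)
K(5) + d*B = (-2 - 1*5) - 47/9*(-28) = (-2 - 5) + 1316/9 = -7 + 1316/9 = 1253/9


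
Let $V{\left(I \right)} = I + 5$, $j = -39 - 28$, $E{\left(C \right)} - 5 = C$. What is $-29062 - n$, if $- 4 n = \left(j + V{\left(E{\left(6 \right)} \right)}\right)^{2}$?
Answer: $- \frac{113647}{4} \approx -28412.0$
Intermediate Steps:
$E{\left(C \right)} = 5 + C$
$j = -67$
$V{\left(I \right)} = 5 + I$
$n = - \frac{2601}{4}$ ($n = - \frac{\left(-67 + \left(5 + \left(5 + 6\right)\right)\right)^{2}}{4} = - \frac{\left(-67 + \left(5 + 11\right)\right)^{2}}{4} = - \frac{\left(-67 + 16\right)^{2}}{4} = - \frac{\left(-51\right)^{2}}{4} = \left(- \frac{1}{4}\right) 2601 = - \frac{2601}{4} \approx -650.25$)
$-29062 - n = -29062 - - \frac{2601}{4} = -29062 + \frac{2601}{4} = - \frac{113647}{4}$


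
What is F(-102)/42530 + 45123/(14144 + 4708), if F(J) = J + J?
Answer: 319205897/133629260 ≈ 2.3887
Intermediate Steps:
F(J) = 2*J
F(-102)/42530 + 45123/(14144 + 4708) = (2*(-102))/42530 + 45123/(14144 + 4708) = -204*1/42530 + 45123/18852 = -102/21265 + 45123*(1/18852) = -102/21265 + 15041/6284 = 319205897/133629260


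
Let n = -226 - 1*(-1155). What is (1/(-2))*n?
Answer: -929/2 ≈ -464.50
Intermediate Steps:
n = 929 (n = -226 + 1155 = 929)
(1/(-2))*n = (1/(-2))*929 = (1*(-½))*929 = -½*929 = -929/2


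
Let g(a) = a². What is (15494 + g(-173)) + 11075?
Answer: 56498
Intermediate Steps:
(15494 + g(-173)) + 11075 = (15494 + (-173)²) + 11075 = (15494 + 29929) + 11075 = 45423 + 11075 = 56498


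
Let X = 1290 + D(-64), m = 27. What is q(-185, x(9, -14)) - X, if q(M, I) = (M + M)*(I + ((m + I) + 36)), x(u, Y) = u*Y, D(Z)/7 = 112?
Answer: 67856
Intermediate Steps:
D(Z) = 784 (D(Z) = 7*112 = 784)
x(u, Y) = Y*u
X = 2074 (X = 1290 + 784 = 2074)
q(M, I) = 2*M*(63 + 2*I) (q(M, I) = (M + M)*(I + ((27 + I) + 36)) = (2*M)*(I + (63 + I)) = (2*M)*(63 + 2*I) = 2*M*(63 + 2*I))
q(-185, x(9, -14)) - X = 2*(-185)*(63 + 2*(-14*9)) - 1*2074 = 2*(-185)*(63 + 2*(-126)) - 2074 = 2*(-185)*(63 - 252) - 2074 = 2*(-185)*(-189) - 2074 = 69930 - 2074 = 67856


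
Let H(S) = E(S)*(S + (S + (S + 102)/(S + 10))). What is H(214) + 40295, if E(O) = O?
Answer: 3701289/28 ≈ 1.3219e+5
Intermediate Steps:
H(S) = S*(2*S + (102 + S)/(10 + S)) (H(S) = S*(S + (S + (S + 102)/(S + 10))) = S*(S + (S + (102 + S)/(10 + S))) = S*(2*S + (102 + S)/(10 + S)))
H(214) + 40295 = 214*(102 + 2*214² + 21*214)/(10 + 214) + 40295 = 214*(102 + 2*45796 + 4494)/224 + 40295 = 214*(1/224)*(102 + 91592 + 4494) + 40295 = 214*(1/224)*96188 + 40295 = 2573029/28 + 40295 = 3701289/28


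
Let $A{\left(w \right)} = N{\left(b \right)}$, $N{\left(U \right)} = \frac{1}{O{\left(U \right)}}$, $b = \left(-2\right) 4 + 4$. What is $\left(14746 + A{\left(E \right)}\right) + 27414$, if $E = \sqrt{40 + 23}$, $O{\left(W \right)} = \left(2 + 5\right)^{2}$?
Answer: $\frac{2065841}{49} \approx 42160.0$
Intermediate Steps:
$O{\left(W \right)} = 49$ ($O{\left(W \right)} = 7^{2} = 49$)
$b = -4$ ($b = -8 + 4 = -4$)
$N{\left(U \right)} = \frac{1}{49}$
$E = 3 \sqrt{7}$ ($E = \sqrt{63} = 3 \sqrt{7} \approx 7.9373$)
$A{\left(w \right)} = \frac{1}{49}$
$\left(14746 + A{\left(E \right)}\right) + 27414 = \left(14746 + \frac{1}{49}\right) + 27414 = \frac{722555}{49} + 27414 = \frac{2065841}{49}$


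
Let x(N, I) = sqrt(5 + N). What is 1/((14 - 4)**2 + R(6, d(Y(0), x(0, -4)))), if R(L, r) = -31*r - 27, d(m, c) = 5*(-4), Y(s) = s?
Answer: 1/693 ≈ 0.0014430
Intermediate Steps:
d(m, c) = -20
R(L, r) = -27 - 31*r
1/((14 - 4)**2 + R(6, d(Y(0), x(0, -4)))) = 1/((14 - 4)**2 + (-27 - 31*(-20))) = 1/(10**2 + (-27 + 620)) = 1/(100 + 593) = 1/693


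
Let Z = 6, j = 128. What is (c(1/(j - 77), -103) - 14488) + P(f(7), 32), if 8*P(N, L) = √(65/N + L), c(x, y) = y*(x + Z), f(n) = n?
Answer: -770509/51 + 17*√7/56 ≈ -15107.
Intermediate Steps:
c(x, y) = y*(6 + x) (c(x, y) = y*(x + 6) = y*(6 + x))
P(N, L) = √(L + 65/N)/8 (P(N, L) = √(65/N + L)/8 = √(L + 65/N)/8)
(c(1/(j - 77), -103) - 14488) + P(f(7), 32) = (-103*(6 + 1/(128 - 77)) - 14488) + √(32 + 65/7)/8 = (-103*(6 + 1/51) - 14488) + √(32 + 65*(⅐))/8 = (-103*(6 + 1/51) - 14488) + √(32 + 65/7)/8 = (-103*307/51 - 14488) + √(289/7)/8 = (-31621/51 - 14488) + (17*√7/7)/8 = -770509/51 + 17*√7/56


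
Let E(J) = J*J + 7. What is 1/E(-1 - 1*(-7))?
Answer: 1/43 ≈ 0.023256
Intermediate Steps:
E(J) = 7 + J**2 (E(J) = J**2 + 7 = 7 + J**2)
1/E(-1 - 1*(-7)) = 1/(7 + (-1 - 1*(-7))**2) = 1/(7 + (-1 + 7)**2) = 1/(7 + 6**2) = 1/(7 + 36) = 1/43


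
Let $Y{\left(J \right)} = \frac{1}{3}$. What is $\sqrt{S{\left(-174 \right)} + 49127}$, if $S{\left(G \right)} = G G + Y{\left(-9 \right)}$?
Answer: $\frac{\sqrt{714630}}{3} \approx 281.79$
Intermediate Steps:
$Y{\left(J \right)} = \frac{1}{3}$
$S{\left(G \right)} = \frac{1}{3} + G^{2}$ ($S{\left(G \right)} = G G + \frac{1}{3} = G^{2} + \frac{1}{3} = \frac{1}{3} + G^{2}$)
$\sqrt{S{\left(-174 \right)} + 49127} = \sqrt{\left(\frac{1}{3} + \left(-174\right)^{2}\right) + 49127} = \sqrt{\left(\frac{1}{3} + 30276\right) + 49127} = \sqrt{\frac{90829}{3} + 49127} = \sqrt{\frac{238210}{3}} = \frac{\sqrt{714630}}{3}$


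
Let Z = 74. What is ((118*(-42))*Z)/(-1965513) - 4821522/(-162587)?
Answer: 3178797325838/106522287377 ≈ 29.842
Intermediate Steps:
((118*(-42))*Z)/(-1965513) - 4821522/(-162587) = ((118*(-42))*74)/(-1965513) - 4821522/(-162587) = -4956*74*(-1/1965513) - 4821522*(-1/162587) = -366744*(-1/1965513) + 4821522/162587 = 122248/655171 + 4821522/162587 = 3178797325838/106522287377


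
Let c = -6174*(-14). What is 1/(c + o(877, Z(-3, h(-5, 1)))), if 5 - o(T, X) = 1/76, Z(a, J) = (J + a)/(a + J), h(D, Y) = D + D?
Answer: 76/6569515 ≈ 1.1569e-5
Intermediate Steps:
h(D, Y) = 2*D
Z(a, J) = 1 (Z(a, J) = (J + a)/(J + a) = 1)
o(T, X) = 379/76 (o(T, X) = 5 - 1/76 = 379/76)
c = 86436
1/(c + o(877, Z(-3, h(-5, 1)))) = 1/(86436 + 379/76) = 1/(6569515/76) = 76/6569515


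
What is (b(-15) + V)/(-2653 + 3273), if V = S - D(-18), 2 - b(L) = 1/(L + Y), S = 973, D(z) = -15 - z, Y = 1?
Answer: 439/280 ≈ 1.5679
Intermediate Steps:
b(L) = 2 - 1/(1 + L) (b(L) = 2 - 1/(L + 1) = 2 - 1/(1 + L))
V = 970 (V = 973 - (-15 - 1*(-18)) = 973 - (-15 + 18) = 973 - 1*3 = 973 - 3 = 970)
(b(-15) + V)/(-2653 + 3273) = ((1 + 2*(-15))/(1 - 15) + 970)/(-2653 + 3273) = ((1 - 30)/(-14) + 970)/620 = (-1/14*(-29) + 970)*(1/620) = (29/14 + 970)*(1/620) = (13609/14)*(1/620) = 439/280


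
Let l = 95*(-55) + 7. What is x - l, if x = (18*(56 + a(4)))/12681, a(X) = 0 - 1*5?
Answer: 7352264/1409 ≈ 5218.1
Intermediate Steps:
a(X) = -5 (a(X) = 0 - 5 = -5)
l = -5218 (l = -5225 + 7 = -5218)
x = 102/1409 (x = (18*(56 - 5))/12681 = (18*51)*(1/12681) = 918*(1/12681) = 102/1409 ≈ 0.072392)
x - l = 102/1409 - 1*(-5218) = 102/1409 + 5218 = 7352264/1409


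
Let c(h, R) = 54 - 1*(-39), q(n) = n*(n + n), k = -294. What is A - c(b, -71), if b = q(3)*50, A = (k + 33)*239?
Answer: -62472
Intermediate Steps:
q(n) = 2*n² (q(n) = n*(2*n) = 2*n²)
A = -62379 (A = (-294 + 33)*239 = -261*239 = -62379)
b = 900 (b = (2*3²)*50 = (2*9)*50 = 18*50 = 900)
c(h, R) = 93 (c(h, R) = 54 + 39 = 93)
A - c(b, -71) = -62379 - 1*93 = -62379 - 93 = -62472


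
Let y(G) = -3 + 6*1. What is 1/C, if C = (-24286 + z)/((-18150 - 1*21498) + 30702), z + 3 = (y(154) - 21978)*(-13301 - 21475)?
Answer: -8946/764178311 ≈ -1.1707e-5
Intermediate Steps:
y(G) = 3 (y(G) = -3 + 6 = 3)
z = 764202597 (z = -3 + (3 - 21978)*(-13301 - 21475) = -3 - 21975*(-34776) = -3 + 764202600 = 764202597)
C = -764178311/8946 (C = (-24286 + 764202597)/((-18150 - 1*21498) + 30702) = 764178311/((-18150 - 21498) + 30702) = 764178311/(-39648 + 30702) = 764178311/(-8946) = 764178311*(-1/8946) = -764178311/8946 ≈ -85421.)
1/C = 1/(-764178311/8946) = -8946/764178311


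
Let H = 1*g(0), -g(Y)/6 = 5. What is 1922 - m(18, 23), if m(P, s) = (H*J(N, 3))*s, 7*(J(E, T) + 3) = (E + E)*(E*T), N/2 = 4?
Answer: 263924/7 ≈ 37703.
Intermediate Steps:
N = 8 (N = 2*4 = 8)
g(Y) = -30 (g(Y) = -6*5 = -30)
J(E, T) = -3 + 2*T*E²/7 (J(E, T) = -3 + ((E + E)*(E*T))/7 = -3 + ((2*E)*(E*T))/7 = -3 + (2*T*E²)/7 = -3 + 2*T*E²/7)
H = -30 (H = 1*(-30) = -30)
m(P, s) = -10890*s/7 (m(P, s) = (-30*(-3 + (2/7)*3*8²))*s = (-30*(-3 + (2/7)*3*64))*s = (-30*(-3 + 384/7))*s = (-30*363/7)*s = -10890*s/7)
1922 - m(18, 23) = 1922 - (-10890)*23/7 = 1922 - 1*(-250470/7) = 1922 + 250470/7 = 263924/7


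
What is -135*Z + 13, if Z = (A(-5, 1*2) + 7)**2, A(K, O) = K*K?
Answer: -138227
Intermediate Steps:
A(K, O) = K**2
Z = 1024 (Z = ((-5)**2 + 7)**2 = (25 + 7)**2 = 32**2 = 1024)
-135*Z + 13 = -135*1024 + 13 = -138240 + 13 = -138227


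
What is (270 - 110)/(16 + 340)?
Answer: 40/89 ≈ 0.44944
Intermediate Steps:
(270 - 110)/(16 + 340) = 160/356 = 160*(1/356) = 40/89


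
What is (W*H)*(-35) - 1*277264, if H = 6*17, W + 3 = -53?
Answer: -77344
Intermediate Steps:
W = -56 (W = -3 - 53 = -56)
H = 102
(W*H)*(-35) - 1*277264 = -56*102*(-35) - 1*277264 = -5712*(-35) - 277264 = 199920 - 277264 = -77344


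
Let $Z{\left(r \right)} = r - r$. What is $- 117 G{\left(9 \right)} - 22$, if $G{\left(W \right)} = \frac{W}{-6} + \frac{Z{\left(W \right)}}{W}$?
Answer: $\frac{307}{2} \approx 153.5$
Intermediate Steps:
$Z{\left(r \right)} = 0$
$G{\left(W \right)} = - \frac{W}{6}$ ($G{\left(W \right)} = \frac{W}{-6} + \frac{0}{W} = W \left(- \frac{1}{6}\right) + 0 = - \frac{W}{6} + 0 = - \frac{W}{6}$)
$- 117 G{\left(9 \right)} - 22 = - 117 \left(\left(- \frac{1}{6}\right) 9\right) - 22 = \left(-117\right) \left(- \frac{3}{2}\right) - 22 = \frac{351}{2} - 22 = \frac{307}{2}$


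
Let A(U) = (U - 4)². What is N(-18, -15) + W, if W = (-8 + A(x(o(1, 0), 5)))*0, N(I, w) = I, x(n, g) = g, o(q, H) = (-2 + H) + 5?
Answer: -18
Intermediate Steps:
o(q, H) = 3 + H
A(U) = (-4 + U)²
W = 0 (W = (-8 + (-4 + 5)²)*0 = (-8 + 1²)*0 = (-8 + 1)*0 = -7*0 = 0)
N(-18, -15) + W = -18 + 0 = -18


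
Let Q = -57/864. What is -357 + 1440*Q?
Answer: -452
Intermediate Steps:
Q = -19/288 (Q = -57*1/864 = -19/288 ≈ -0.065972)
-357 + 1440*Q = -357 + 1440*(-19/288) = -357 - 95 = -452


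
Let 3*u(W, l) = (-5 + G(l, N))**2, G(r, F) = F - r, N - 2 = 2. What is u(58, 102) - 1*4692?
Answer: -3467/3 ≈ -1155.7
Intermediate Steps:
N = 4 (N = 2 + 2 = 4)
u(W, l) = (-1 - l)**2/3 (u(W, l) = (-5 + (4 - l))**2/3 = (-1 - l)**2/3)
u(58, 102) - 1*4692 = (1 + 102)**2/3 - 1*4692 = (1/3)*103**2 - 4692 = (1/3)*10609 - 4692 = 10609/3 - 4692 = -3467/3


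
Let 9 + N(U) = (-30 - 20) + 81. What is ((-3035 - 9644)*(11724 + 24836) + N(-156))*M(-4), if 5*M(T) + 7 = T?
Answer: 5098986398/5 ≈ 1.0198e+9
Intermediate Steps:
N(U) = 22 (N(U) = -9 + ((-30 - 20) + 81) = -9 + (-50 + 81) = -9 + 31 = 22)
M(T) = -7/5 + T/5
((-3035 - 9644)*(11724 + 24836) + N(-156))*M(-4) = ((-3035 - 9644)*(11724 + 24836) + 22)*(-7/5 + (⅕)*(-4)) = (-12679*36560 + 22)*(-7/5 - ⅘) = (-463544240 + 22)*(-11/5) = -463544218*(-11/5) = 5098986398/5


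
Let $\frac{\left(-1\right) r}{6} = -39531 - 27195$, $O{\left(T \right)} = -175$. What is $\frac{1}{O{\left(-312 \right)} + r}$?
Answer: $\frac{1}{400181} \approx 2.4989 \cdot 10^{-6}$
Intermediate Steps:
$r = 400356$ ($r = - 6 \left(-39531 - 27195\right) = \left(-6\right) \left(-66726\right) = 400356$)
$\frac{1}{O{\left(-312 \right)} + r} = \frac{1}{-175 + 400356} = \frac{1}{400181}$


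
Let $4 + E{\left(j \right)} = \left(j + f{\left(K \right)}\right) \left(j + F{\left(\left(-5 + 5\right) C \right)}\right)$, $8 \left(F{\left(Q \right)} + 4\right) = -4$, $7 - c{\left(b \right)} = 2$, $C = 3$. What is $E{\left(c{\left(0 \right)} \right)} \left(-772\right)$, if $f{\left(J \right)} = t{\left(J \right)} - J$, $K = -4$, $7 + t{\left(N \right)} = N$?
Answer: $3860$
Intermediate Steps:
$t{\left(N \right)} = -7 + N$
$c{\left(b \right)} = 5$ ($c{\left(b \right)} = 7 - 2 = 5$)
$F{\left(Q \right)} = - \frac{9}{2}$ ($F{\left(Q \right)} = -4 + \frac{1}{8} \left(-4\right) = -4 - \frac{1}{2} = - \frac{9}{2}$)
$f{\left(J \right)} = -7$ ($f{\left(J \right)} = \left(-7 + J\right) - J = -7$)
$E{\left(j \right)} = -4 + \left(-7 + j\right) \left(- \frac{9}{2} + j\right)$ ($E{\left(j \right)} = -4 + \left(j - 7\right) \left(j - \frac{9}{2}\right) = -4 + \left(-7 + j\right) \left(- \frac{9}{2} + j\right)$)
$E{\left(c{\left(0 \right)} \right)} \left(-772\right) = \left(\frac{55}{2} + 5^{2} - \frac{115}{2}\right) \left(-772\right) = \left(\frac{55}{2} + 25 - \frac{115}{2}\right) \left(-772\right) = \left(-5\right) \left(-772\right) = 3860$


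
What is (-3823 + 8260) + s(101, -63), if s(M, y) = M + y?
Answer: 4475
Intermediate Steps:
(-3823 + 8260) + s(101, -63) = (-3823 + 8260) + (101 - 63) = 4437 + 38 = 4475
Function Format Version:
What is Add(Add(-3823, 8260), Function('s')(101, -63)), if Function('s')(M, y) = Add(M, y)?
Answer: 4475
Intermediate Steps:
Add(Add(-3823, 8260), Function('s')(101, -63)) = Add(Add(-3823, 8260), Add(101, -63)) = Add(4437, 38) = 4475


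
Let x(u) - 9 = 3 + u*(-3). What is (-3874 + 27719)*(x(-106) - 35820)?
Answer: -846259050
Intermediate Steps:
x(u) = 12 - 3*u (x(u) = 9 + (3 + u*(-3)) = 9 + (3 - 3*u) = 12 - 3*u)
(-3874 + 27719)*(x(-106) - 35820) = (-3874 + 27719)*((12 - 3*(-106)) - 35820) = 23845*((12 + 318) - 35820) = 23845*(330 - 35820) = 23845*(-35490) = -846259050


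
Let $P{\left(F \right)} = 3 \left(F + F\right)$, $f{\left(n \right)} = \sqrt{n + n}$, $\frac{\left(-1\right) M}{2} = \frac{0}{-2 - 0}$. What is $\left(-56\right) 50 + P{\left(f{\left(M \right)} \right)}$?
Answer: $-2800$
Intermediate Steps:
$M = 0$ ($M = - 2 \frac{0}{-2 - 0} = - 2 \frac{0}{-2 + 0} = - 2 \frac{0}{-2} = - 2 \cdot 0 \left(- \frac{1}{2}\right) = \left(-2\right) 0 = 0$)
$f{\left(n \right)} = \sqrt{2} \sqrt{n}$ ($f{\left(n \right)} = \sqrt{2 n} = \sqrt{2} \sqrt{n}$)
$P{\left(F \right)} = 6 F$ ($P{\left(F \right)} = 3 \cdot 2 F = 6 F$)
$\left(-56\right) 50 + P{\left(f{\left(M \right)} \right)} = \left(-56\right) 50 + 6 \sqrt{2} \sqrt{0} = -2800 + 6 \sqrt{2} \cdot 0 = -2800 + 6 \cdot 0 = -2800 + 0 = -2800$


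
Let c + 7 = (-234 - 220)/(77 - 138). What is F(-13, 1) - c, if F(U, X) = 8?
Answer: 461/61 ≈ 7.5574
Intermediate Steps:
c = 27/61 (c = -7 + (-234 - 220)/(77 - 138) = -7 - 454/(-61) = -7 - 454*(-1/61) = -7 + 454/61 = 27/61 ≈ 0.44262)
F(-13, 1) - c = 8 - 1*27/61 = 8 - 27/61 = 461/61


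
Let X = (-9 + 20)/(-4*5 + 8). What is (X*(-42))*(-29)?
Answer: -2233/2 ≈ -1116.5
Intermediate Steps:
X = -11/12 (X = 11/(-20 + 8) = 11/(-12) = 11*(-1/12) = -11/12 ≈ -0.91667)
(X*(-42))*(-29) = -11/12*(-42)*(-29) = (77/2)*(-29) = -2233/2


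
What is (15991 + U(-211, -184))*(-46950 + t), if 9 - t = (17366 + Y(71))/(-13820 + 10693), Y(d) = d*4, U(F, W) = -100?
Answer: -2332272124587/3127 ≈ -7.4585e+8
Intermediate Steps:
Y(d) = 4*d
t = 45793/3127 (t = 9 - (17366 + 4*71)/(-13820 + 10693) = 9 - (17366 + 284)/(-3127) = 9 - 17650*(-1)/3127 = 9 - 1*(-17650/3127) = 9 + 17650/3127 = 45793/3127 ≈ 14.644)
(15991 + U(-211, -184))*(-46950 + t) = (15991 - 100)*(-46950 + 45793/3127) = 15891*(-146766857/3127) = -2332272124587/3127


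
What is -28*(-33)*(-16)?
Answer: -14784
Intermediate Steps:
-28*(-33)*(-16) = 924*(-16) = -14784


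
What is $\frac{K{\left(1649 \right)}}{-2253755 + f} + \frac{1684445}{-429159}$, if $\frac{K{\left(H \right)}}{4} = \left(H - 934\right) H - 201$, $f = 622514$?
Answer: $- \frac{1590454876223}{233353918773} \approx -6.8156$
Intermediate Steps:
$K{\left(H \right)} = -804 + 4 H \left(-934 + H\right)$ ($K{\left(H \right)} = 4 \left(\left(H - 934\right) H - 201\right) = 4 \left(\left(-934 + H\right) H - 201\right) = 4 \left(H \left(-934 + H\right) - 201\right) = 4 \left(-201 + H \left(-934 + H\right)\right) = -804 + 4 H \left(-934 + H\right)$)
$\frac{K{\left(1649 \right)}}{-2253755 + f} + \frac{1684445}{-429159} = \frac{-804 - 6160664 + 4 \cdot 1649^{2}}{-2253755 + 622514} + \frac{1684445}{-429159} = \frac{-804 - 6160664 + 4 \cdot 2719201}{-1631241} + 1684445 \left(- \frac{1}{429159}\right) = \left(-804 - 6160664 + 10876804\right) \left(- \frac{1}{1631241}\right) - \frac{1684445}{429159} = 4715336 \left(- \frac{1}{1631241}\right) - \frac{1684445}{429159} = - \frac{4715336}{1631241} - \frac{1684445}{429159} = - \frac{1590454876223}{233353918773}$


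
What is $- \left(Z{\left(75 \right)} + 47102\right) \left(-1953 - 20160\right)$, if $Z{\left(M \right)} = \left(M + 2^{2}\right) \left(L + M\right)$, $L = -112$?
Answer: $976930227$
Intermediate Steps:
$Z{\left(M \right)} = \left(-112 + M\right) \left(4 + M\right)$ ($Z{\left(M \right)} = \left(M + 2^{2}\right) \left(-112 + M\right) = \left(M + 4\right) \left(-112 + M\right) = \left(4 + M\right) \left(-112 + M\right) = \left(-112 + M\right) \left(4 + M\right)$)
$- \left(Z{\left(75 \right)} + 47102\right) \left(-1953 - 20160\right) = - \left(\left(-448 + 75^{2} - 8100\right) + 47102\right) \left(-1953 - 20160\right) = - \left(\left(-448 + 5625 - 8100\right) + 47102\right) \left(-22113\right) = - \left(-2923 + 47102\right) \left(-22113\right) = - 44179 \left(-22113\right) = \left(-1\right) \left(-976930227\right) = 976930227$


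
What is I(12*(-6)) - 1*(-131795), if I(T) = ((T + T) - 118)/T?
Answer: 4744751/36 ≈ 1.3180e+5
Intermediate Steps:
I(T) = (-118 + 2*T)/T (I(T) = (2*T - 118)/T = (-118 + 2*T)/T)
I(12*(-6)) - 1*(-131795) = (2 - 118/(12*(-6))) - 1*(-131795) = (2 - 118/(-72)) + 131795 = (2 - 118*(-1/72)) + 131795 = (2 + 59/36) + 131795 = 131/36 + 131795 = 4744751/36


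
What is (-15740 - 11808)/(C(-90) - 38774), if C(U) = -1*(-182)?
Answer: 6887/9648 ≈ 0.71383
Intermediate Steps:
C(U) = 182
(-15740 - 11808)/(C(-90) - 38774) = (-15740 - 11808)/(182 - 38774) = -27548/(-38592) = -27548*(-1/38592) = 6887/9648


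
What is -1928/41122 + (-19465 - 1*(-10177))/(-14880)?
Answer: 7359427/12747820 ≈ 0.57731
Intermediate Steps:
-1928/41122 + (-19465 - 1*(-10177))/(-14880) = -1928*1/41122 + (-19465 + 10177)*(-1/14880) = -964/20561 - 9288*(-1/14880) = -964/20561 + 387/620 = 7359427/12747820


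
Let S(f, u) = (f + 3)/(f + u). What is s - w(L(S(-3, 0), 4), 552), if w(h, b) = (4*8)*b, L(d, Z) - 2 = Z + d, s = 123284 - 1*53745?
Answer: 51875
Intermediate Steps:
S(f, u) = (3 + f)/(f + u)
s = 69539 (s = 123284 - 53745 = 69539)
L(d, Z) = 2 + Z + d (L(d, Z) = 2 + (Z + d) = 2 + Z + d)
w(h, b) = 32*b
s - w(L(S(-3, 0), 4), 552) = 69539 - 32*552 = 69539 - 1*17664 = 69539 - 17664 = 51875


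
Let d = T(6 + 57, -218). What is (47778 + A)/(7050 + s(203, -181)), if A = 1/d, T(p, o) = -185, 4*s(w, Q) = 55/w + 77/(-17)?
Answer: 30503143979/4500287060 ≈ 6.7780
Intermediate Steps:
s(w, Q) = -77/68 + 55/(4*w) (s(w, Q) = (55/w + 77/(-17))/4 = (55/w + 77*(-1/17))/4 = (55/w - 77/17)/4 = (-77/17 + 55/w)/4 = -77/68 + 55/(4*w))
d = -185
A = -1/185 (A = 1/(-185) = -1/185 ≈ -0.0054054)
(47778 + A)/(7050 + s(203, -181)) = (47778 - 1/185)/(7050 + (11/68)*(85 - 7*203)/203) = 8838929/(185*(7050 + (11/68)*(1/203)*(85 - 1421))) = 8838929/(185*(7050 + (11/68)*(1/203)*(-1336))) = 8838929/(185*(7050 - 3674/3451)) = 8838929/(185*(24325876/3451)) = (8838929/185)*(3451/24325876) = 30503143979/4500287060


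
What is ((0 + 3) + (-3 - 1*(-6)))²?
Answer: 36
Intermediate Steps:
((0 + 3) + (-3 - 1*(-6)))² = (3 + (-3 + 6))² = (3 + 3)² = 6² = 36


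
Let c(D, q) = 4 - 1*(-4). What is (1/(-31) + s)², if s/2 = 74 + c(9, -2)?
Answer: 25836889/961 ≈ 26885.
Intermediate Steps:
c(D, q) = 8 (c(D, q) = 4 + 4 = 8)
s = 164 (s = 2*(74 + 8) = 2*82 = 164)
(1/(-31) + s)² = (1/(-31) + 164)² = (-1/31 + 164)² = (5083/31)² = 25836889/961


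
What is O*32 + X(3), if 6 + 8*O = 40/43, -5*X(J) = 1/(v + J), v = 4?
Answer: -30563/1505 ≈ -20.308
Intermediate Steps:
X(J) = -1/(5*(4 + J))
O = -109/172 (O = -3/4 + (40/43)/8 = -3/4 + (40*(1/43))/8 = -3/4 + (1/8)*(40/43) = -3/4 + 5/43 = -109/172 ≈ -0.63372)
O*32 + X(3) = -109/172*32 - 1/(20 + 5*3) = -872/43 - 1/(20 + 15) = -872/43 - 1/35 = -30563/1505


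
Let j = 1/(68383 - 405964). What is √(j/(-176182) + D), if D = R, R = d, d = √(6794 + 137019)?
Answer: √(6608410638 + 393039820443884103396*√143813)/19825231914 ≈ 19.474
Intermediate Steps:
j = -1/337581 (j = 1/(-337581) = -1/337581 ≈ -2.9623e-6)
d = √143813 ≈ 379.23
R = √143813 ≈ 379.23
D = √143813 ≈ 379.23
√(j/(-176182) + D) = √(-1/337581/(-176182) + √143813) = √(-1/337581*(-1/176182) + √143813) = √(1/59475695742 + √143813)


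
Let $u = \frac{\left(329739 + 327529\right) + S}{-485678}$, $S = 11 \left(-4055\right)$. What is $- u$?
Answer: $\frac{612663}{485678} \approx 1.2615$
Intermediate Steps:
$S = -44605$
$u = - \frac{612663}{485678}$ ($u = \frac{\left(329739 + 327529\right) - 44605}{-485678} = \left(657268 - 44605\right) \left(- \frac{1}{485678}\right) = 612663 \left(- \frac{1}{485678}\right) = - \frac{612663}{485678} \approx -1.2615$)
$- u = \left(-1\right) \left(- \frac{612663}{485678}\right) = \frac{612663}{485678}$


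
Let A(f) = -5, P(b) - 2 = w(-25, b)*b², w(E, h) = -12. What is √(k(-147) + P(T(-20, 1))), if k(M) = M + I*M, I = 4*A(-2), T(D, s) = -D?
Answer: I*√2005 ≈ 44.777*I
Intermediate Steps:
P(b) = 2 - 12*b²
I = -20 (I = 4*(-5) = -20)
k(M) = -19*M (k(M) = M - 20*M = -19*M)
√(k(-147) + P(T(-20, 1))) = √(-19*(-147) + (2 - 12*(-1*(-20))²)) = √(2793 + (2 - 12*20²)) = √(2793 + (2 - 12*400)) = √(2793 + (2 - 4800)) = √(2793 - 4798) = √(-2005) = I*√2005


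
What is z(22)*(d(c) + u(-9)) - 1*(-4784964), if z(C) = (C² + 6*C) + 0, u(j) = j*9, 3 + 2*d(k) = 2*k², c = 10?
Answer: 4795744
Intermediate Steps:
d(k) = -3/2 + k² (d(k) = -3/2 + (2*k²)/2 = -3/2 + k²)
u(j) = 9*j
z(C) = C² + 6*C
z(22)*(d(c) + u(-9)) - 1*(-4784964) = (22*(6 + 22))*((-3/2 + 10²) + 9*(-9)) - 1*(-4784964) = (22*28)*((-3/2 + 100) - 81) + 4784964 = 616*(197/2 - 81) + 4784964 = 616*(35/2) + 4784964 = 10780 + 4784964 = 4795744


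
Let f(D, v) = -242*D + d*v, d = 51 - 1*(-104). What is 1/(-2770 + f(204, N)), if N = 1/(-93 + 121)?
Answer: -28/1459709 ≈ -1.9182e-5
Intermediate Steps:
N = 1/28 ≈ 0.035714
d = 155 (d = 51 + 104 = 155)
f(D, v) = -242*D + 155*v
1/(-2770 + f(204, N)) = 1/(-2770 + (-242*204 + 155*(1/28))) = 1/(-2770 + (-49368 + 155/28)) = 1/(-2770 - 1382149/28) = 1/(-1459709/28) = -28/1459709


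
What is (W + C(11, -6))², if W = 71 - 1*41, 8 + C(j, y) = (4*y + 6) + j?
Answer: 225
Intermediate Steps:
C(j, y) = -2 + j + 4*y (C(j, y) = -8 + ((4*y + 6) + j) = -8 + ((6 + 4*y) + j) = -8 + (6 + j + 4*y) = -2 + j + 4*y)
W = 30 (W = 71 - 41 = 30)
(W + C(11, -6))² = (30 + (-2 + 11 + 4*(-6)))² = (30 + (-2 + 11 - 24))² = (30 - 15)² = 15² = 225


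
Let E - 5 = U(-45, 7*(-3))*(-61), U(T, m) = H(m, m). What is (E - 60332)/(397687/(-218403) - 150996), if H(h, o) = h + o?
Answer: 2523209859/6595675415 ≈ 0.38256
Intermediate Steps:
U(T, m) = 2*m (U(T, m) = m + m = 2*m)
E = 2567 (E = 5 + (2*(7*(-3)))*(-61) = 5 + (2*(-21))*(-61) = 5 - 42*(-61) = 5 + 2562 = 2567)
(E - 60332)/(397687/(-218403) - 150996) = (2567 - 60332)/(397687/(-218403) - 150996) = -57765/(397687*(-1/218403) - 150996) = -57765/(-397687/218403 - 150996) = -57765/(-32978377075/218403) = -57765*(-218403/32978377075) = 2523209859/6595675415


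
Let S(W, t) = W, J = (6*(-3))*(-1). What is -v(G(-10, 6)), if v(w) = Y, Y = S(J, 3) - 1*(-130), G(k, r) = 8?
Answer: -148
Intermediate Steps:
J = 18 (J = -18*(-1) = 18)
Y = 148 (Y = 18 - 1*(-130) = 18 + 130 = 148)
v(w) = 148
-v(G(-10, 6)) = -1*148 = -148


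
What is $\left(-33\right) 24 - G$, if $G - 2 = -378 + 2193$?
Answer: $-2609$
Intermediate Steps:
$G = 1817$ ($G = 2 + \left(-378 + 2193\right) = 2 + 1815 = 1817$)
$\left(-33\right) 24 - G = \left(-33\right) 24 - 1817 = -792 - 1817 = -2609$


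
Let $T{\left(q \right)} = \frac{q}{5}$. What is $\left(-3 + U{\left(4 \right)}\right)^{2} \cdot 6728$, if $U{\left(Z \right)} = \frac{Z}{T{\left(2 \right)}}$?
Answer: $329672$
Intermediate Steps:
$T{\left(q \right)} = \frac{q}{5}$ ($T{\left(q \right)} = q \frac{1}{5} = \frac{q}{5}$)
$U{\left(Z \right)} = \frac{5 Z}{2}$ ($U{\left(Z \right)} = \frac{Z}{\frac{1}{5} \cdot 2} = \frac{Z}{\frac{2}{5}} = Z \frac{5}{2} = \frac{5 Z}{2}$)
$\left(-3 + U{\left(4 \right)}\right)^{2} \cdot 6728 = \left(-3 + \frac{5}{2} \cdot 4\right)^{2} \cdot 6728 = \left(-3 + 10\right)^{2} \cdot 6728 = 7^{2} \cdot 6728 = 49 \cdot 6728 = 329672$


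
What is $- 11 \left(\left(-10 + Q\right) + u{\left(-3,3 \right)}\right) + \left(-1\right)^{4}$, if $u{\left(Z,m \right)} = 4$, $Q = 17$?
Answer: $-120$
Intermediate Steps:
$- 11 \left(\left(-10 + Q\right) + u{\left(-3,3 \right)}\right) + \left(-1\right)^{4} = - 11 \left(\left(-10 + 17\right) + 4\right) + \left(-1\right)^{4} = - 11 \left(7 + 4\right) + 1 = \left(-11\right) 11 + 1 = -121 + 1 = -120$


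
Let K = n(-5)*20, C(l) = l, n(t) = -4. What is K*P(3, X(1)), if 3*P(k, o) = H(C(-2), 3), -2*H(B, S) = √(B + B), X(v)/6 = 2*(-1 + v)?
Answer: 80*I/3 ≈ 26.667*I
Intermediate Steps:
X(v) = -12 + 12*v (X(v) = 6*(2*(-1 + v)) = 6*(-2 + 2*v) = -12 + 12*v)
H(B, S) = -√2*√B/2 (H(B, S) = -√(B + B)/2 = -√2*√B/2)
K = -80 (K = -4*20 = -80)
P(k, o) = -I/3 (P(k, o) = (-√2*√(-2)/2)/3 = (-√2*I*√2/2)/3 = (-I)/3 = -I/3)
K*P(3, X(1)) = -(-80)*I/3 = 80*I/3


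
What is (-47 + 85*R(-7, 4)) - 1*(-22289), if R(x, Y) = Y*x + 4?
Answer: 20202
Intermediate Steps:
R(x, Y) = 4 + Y*x
(-47 + 85*R(-7, 4)) - 1*(-22289) = (-47 + 85*(4 + 4*(-7))) - 1*(-22289) = (-47 + 85*(4 - 28)) + 22289 = (-47 + 85*(-24)) + 22289 = (-47 - 2040) + 22289 = -2087 + 22289 = 20202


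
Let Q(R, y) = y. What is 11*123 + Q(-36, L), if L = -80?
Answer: 1273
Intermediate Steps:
11*123 + Q(-36, L) = 11*123 - 80 = 1353 - 80 = 1273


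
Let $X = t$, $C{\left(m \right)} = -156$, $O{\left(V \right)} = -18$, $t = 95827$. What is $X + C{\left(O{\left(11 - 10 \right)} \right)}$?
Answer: $95671$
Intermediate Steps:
$X = 95827$
$X + C{\left(O{\left(11 - 10 \right)} \right)} = 95827 - 156 = 95671$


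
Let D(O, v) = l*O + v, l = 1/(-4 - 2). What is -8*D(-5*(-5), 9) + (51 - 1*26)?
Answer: -41/3 ≈ -13.667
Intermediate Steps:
l = -⅙ (l = 1/(-6) = -⅙ ≈ -0.16667)
D(O, v) = v - O/6 (D(O, v) = -O/6 + v = v - O/6)
-8*D(-5*(-5), 9) + (51 - 1*26) = -8*(9 - (-5)*(-5)/6) + (51 - 1*26) = -8*(9 - ⅙*25) + (51 - 26) = -8*(9 - 25/6) + 25 = -8*29/6 + 25 = -116/3 + 25 = -41/3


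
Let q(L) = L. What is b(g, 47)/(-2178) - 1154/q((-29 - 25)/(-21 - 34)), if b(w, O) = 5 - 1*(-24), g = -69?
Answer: -7679957/6534 ≈ -1175.4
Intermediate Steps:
b(w, O) = 29 (b(w, O) = 5 + 24 = 29)
b(g, 47)/(-2178) - 1154/q((-29 - 25)/(-21 - 34)) = 29/(-2178) - 1154*(-21 - 34)/(-29 - 25) = 29*(-1/2178) - 1154/((-54/(-55))) = -29/2178 - 1154/((-54*(-1/55))) = -29/2178 - 1154/54/55 = -29/2178 - 1154*55/54 = -29/2178 - 31735/27 = -7679957/6534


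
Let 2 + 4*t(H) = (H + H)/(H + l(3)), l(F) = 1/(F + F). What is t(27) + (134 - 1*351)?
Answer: -70743/326 ≈ -217.00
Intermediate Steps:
l(F) = 1/(2*F)
t(H) = -½ + H/(2*(⅙ + H)) (t(H) = -½ + ((H + H)/(H + (½)/3))/4 = -½ + ((2*H)/(H + (½)*(⅓)))/4 = -½ + ((2*H)/(H + ⅙))/4 = -½ + ((2*H)/(⅙ + H))/4 = -½ + (2*H/(⅙ + H))/4 = -½ + H/(2*(⅙ + H)))
t(27) + (134 - 1*351) = -1/(2 + 12*27) + (134 - 1*351) = -1/(2 + 324) + (134 - 351) = -1/326 - 217 = -70743/326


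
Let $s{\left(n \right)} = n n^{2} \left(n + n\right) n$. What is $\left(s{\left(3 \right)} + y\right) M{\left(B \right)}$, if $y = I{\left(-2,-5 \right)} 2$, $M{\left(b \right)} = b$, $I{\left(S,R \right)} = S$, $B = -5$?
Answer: $-2410$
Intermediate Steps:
$s{\left(n \right)} = 2 n^{5}$ ($s{\left(n \right)} = n^{3} \cdot 2 n n = 2 n^{4} n = 2 n^{5}$)
$y = -4$ ($y = \left(-2\right) 2 = -4$)
$\left(s{\left(3 \right)} + y\right) M{\left(B \right)} = \left(2 \cdot 3^{5} - 4\right) \left(-5\right) = \left(2 \cdot 243 - 4\right) \left(-5\right) = \left(486 - 4\right) \left(-5\right) = 482 \left(-5\right) = -2410$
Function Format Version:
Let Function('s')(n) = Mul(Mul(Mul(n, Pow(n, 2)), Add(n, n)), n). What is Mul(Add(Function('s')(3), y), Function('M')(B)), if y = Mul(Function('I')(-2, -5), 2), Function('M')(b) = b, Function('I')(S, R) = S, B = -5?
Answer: -2410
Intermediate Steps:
Function('s')(n) = Mul(2, Pow(n, 5)) (Function('s')(n) = Mul(Mul(Pow(n, 3), Mul(2, n)), n) = Mul(Mul(2, Pow(n, 4)), n) = Mul(2, Pow(n, 5)))
y = -4 (y = Mul(-2, 2) = -4)
Mul(Add(Function('s')(3), y), Function('M')(B)) = Mul(Add(Mul(2, Pow(3, 5)), -4), -5) = Mul(Add(Mul(2, 243), -4), -5) = Mul(Add(486, -4), -5) = Mul(482, -5) = -2410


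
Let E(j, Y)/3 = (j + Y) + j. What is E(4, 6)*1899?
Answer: 79758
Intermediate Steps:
E(j, Y) = 3*Y + 6*j (E(j, Y) = 3*((j + Y) + j) = 3*((Y + j) + j) = 3*(Y + 2*j) = 3*Y + 6*j)
E(4, 6)*1899 = (3*6 + 6*4)*1899 = (18 + 24)*1899 = 42*1899 = 79758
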